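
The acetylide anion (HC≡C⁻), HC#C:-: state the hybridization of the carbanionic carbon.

One σ bond + one lone pair = steric number 2 → sp.

sp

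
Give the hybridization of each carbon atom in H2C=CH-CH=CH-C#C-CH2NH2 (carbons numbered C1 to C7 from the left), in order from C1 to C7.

C1 is sp2: 3 σ bonds, plus one π bond, 3 electron-density regions.
C2 carries 3 σ bonds, plus one π bond, giving a steric number of 3, so it is sp2.
C3 (3 σ bonds, plus one π bond) has steric number 3: sp2.
C4: 3 σ bonds, plus one π bond; 3 regions of electron density → sp2.
C5: 2 σ bonds, plus two π bonds — 2 electron domains, sp.
C6 carries 2 σ bonds, plus two π bonds, giving a steric number of 2, so it is sp.
C7: 4 σ bonds — 4 electron domains, sp3.

C1 sp2, C2 sp2, C3 sp2, C4 sp2, C5 sp, C6 sp, C7 sp3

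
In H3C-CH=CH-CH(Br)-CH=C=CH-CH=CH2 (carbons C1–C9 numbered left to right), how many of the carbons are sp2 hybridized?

C1: sp3
C2: sp2 ✓
C3: sp2 ✓
C4: sp3
C5: sp2 ✓
C6: sp
C7: sp2 ✓
C8: sp2 ✓
C9: sp2 ✓
C2, C3, C5, C7, C8, C9 → 6 sp2 carbons.

6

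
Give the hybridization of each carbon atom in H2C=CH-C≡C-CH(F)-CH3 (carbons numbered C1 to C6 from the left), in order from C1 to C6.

C1 sp2, C2 sp2, C3 sp, C4 sp, C5 sp3, C6 sp3

C1 has 3 σ bonds, plus one π bond: steric number 3 → sp2.
C2 has 3 σ bonds, plus one π bond: steric number 3 → sp2.
C3: 2 σ bonds, plus two π bonds — 2 electron domains, sp.
C4 carries 2 σ bonds, plus two π bonds, giving a steric number of 2, so it is sp.
C5 — 4 σ bonds. Steric number 4, so sp3.
C6: 4 σ bonds; 4 regions of electron density → sp3.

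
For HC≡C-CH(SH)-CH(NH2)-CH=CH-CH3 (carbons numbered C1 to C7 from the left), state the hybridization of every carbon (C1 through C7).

C1 carries 2 σ bonds, plus two π bonds, giving a steric number of 2, so it is sp.
C2 has 2 σ bonds, plus two π bonds: steric number 2 → sp.
C3: 4 σ bonds; 4 regions of electron density → sp3.
C4: 4 σ bonds; 4 regions of electron density → sp3.
C5 is sp2: 3 σ bonds, plus one π bond, 3 electron-density regions.
C6: 3 σ bonds, plus one π bond; 3 regions of electron density → sp2.
C7 is sp3: 4 σ bonds, 4 electron-density regions.

C1 sp, C2 sp, C3 sp3, C4 sp3, C5 sp2, C6 sp2, C7 sp3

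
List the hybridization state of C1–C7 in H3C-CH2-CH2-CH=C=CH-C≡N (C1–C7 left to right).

C1: 4 σ bonds; 4 regions of electron density → sp3.
C2 carries 4 σ bonds, giving a steric number of 4, so it is sp3.
C3: 4 σ bonds; 4 regions of electron density → sp3.
C4 (3 σ bonds, plus one π bond) has steric number 3: sp2.
C5: 2 σ bonds, plus two π bonds; 2 regions of electron density → sp.
C6 has 3 σ bonds, plus one π bond: steric number 3 → sp2.
C7: 2 σ bonds, plus two π bonds — 2 electron domains, sp.

C1 sp3, C2 sp3, C3 sp3, C4 sp2, C5 sp, C6 sp2, C7 sp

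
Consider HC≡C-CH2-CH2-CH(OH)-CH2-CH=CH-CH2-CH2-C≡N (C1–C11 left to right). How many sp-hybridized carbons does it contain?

C1: sp ✓
C2: sp ✓
C3: sp3
C4: sp3
C5: sp3
C6: sp3
C7: sp2
C8: sp2
C9: sp3
C10: sp3
C11: sp ✓
C1, C2, C11 → 3 sp carbons.

3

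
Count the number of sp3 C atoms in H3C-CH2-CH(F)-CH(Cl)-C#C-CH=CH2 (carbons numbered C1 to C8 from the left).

C1: sp3 ✓
C2: sp3 ✓
C3: sp3 ✓
C4: sp3 ✓
C5: sp
C6: sp
C7: sp2
C8: sp2
C1, C2, C3, C4 → 4 sp3 carbons.

4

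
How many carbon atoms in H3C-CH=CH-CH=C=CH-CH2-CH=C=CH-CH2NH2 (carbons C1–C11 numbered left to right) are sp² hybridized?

C1: sp3
C2: sp2 ✓
C3: sp2 ✓
C4: sp2 ✓
C5: sp
C6: sp2 ✓
C7: sp3
C8: sp2 ✓
C9: sp
C10: sp2 ✓
C11: sp3
C2, C3, C4, C6, C8, C10 → 6 sp2 carbons.

6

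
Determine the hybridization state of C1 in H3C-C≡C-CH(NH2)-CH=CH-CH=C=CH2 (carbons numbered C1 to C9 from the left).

C1 — 4 σ bonds. Steric number 4, so sp3.

sp³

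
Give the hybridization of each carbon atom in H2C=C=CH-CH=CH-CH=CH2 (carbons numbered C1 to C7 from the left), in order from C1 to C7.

C1 carries 3 σ bonds, plus one π bond, giving a steric number of 3, so it is sp2.
C2 (2 σ bonds, plus two π bonds) has steric number 2: sp.
C3 (3 σ bonds, plus one π bond) has steric number 3: sp2.
C4 (3 σ bonds, plus one π bond) has steric number 3: sp2.
C5 is sp2: 3 σ bonds, plus one π bond, 3 electron-density regions.
C6: 3 σ bonds, plus one π bond — 3 electron domains, sp2.
C7: 3 σ bonds, plus one π bond — 3 electron domains, sp2.

C1 sp2, C2 sp, C3 sp2, C4 sp2, C5 sp2, C6 sp2, C7 sp2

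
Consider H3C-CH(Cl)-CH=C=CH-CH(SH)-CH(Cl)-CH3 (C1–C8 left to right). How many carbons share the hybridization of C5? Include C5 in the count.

2

C5 is sp2 (one π bond).
C1: sp3
C2: sp3
C3: sp2 ✓
C4: sp
C5: sp2 ✓
C6: sp3
C7: sp3
C8: sp3
2 carbons are sp2.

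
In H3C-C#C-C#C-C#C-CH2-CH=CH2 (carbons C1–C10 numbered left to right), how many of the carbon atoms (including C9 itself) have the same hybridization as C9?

2

C9 is sp2 (one π bond).
C1: sp3
C2: sp
C3: sp
C4: sp
C5: sp
C6: sp
C7: sp
C8: sp3
C9: sp2 ✓
C10: sp2 ✓
2 carbons are sp2.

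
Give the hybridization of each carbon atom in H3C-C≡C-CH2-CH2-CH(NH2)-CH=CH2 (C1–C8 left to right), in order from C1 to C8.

C1 sp3, C2 sp, C3 sp, C4 sp3, C5 sp3, C6 sp3, C7 sp2, C8 sp2

C1: 4 σ bonds — 4 electron domains, sp3.
C2 (2 σ bonds, plus two π bonds) has steric number 2: sp.
C3 carries 2 σ bonds, plus two π bonds, giving a steric number of 2, so it is sp.
C4 is sp3: 4 σ bonds, 4 electron-density regions.
C5 — 4 σ bonds. Steric number 4, so sp3.
C6 (4 σ bonds) has steric number 4: sp3.
C7 has 3 σ bonds, plus one π bond: steric number 3 → sp2.
C8 (3 σ bonds, plus one π bond) has steric number 3: sp2.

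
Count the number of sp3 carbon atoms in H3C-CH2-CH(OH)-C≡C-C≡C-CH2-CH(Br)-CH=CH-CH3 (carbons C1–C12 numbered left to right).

C1: sp3 ✓
C2: sp3 ✓
C3: sp3 ✓
C4: sp
C5: sp
C6: sp
C7: sp
C8: sp3 ✓
C9: sp3 ✓
C10: sp2
C11: sp2
C12: sp3 ✓
C1, C2, C3, C8, C9, C12 → 6 sp3 carbons.

6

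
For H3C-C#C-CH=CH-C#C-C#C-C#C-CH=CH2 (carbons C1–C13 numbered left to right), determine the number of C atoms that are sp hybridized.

C1: sp3
C2: sp ✓
C3: sp ✓
C4: sp2
C5: sp2
C6: sp ✓
C7: sp ✓
C8: sp ✓
C9: sp ✓
C10: sp ✓
C11: sp ✓
C12: sp2
C13: sp2
C2, C3, C6, C7, C8, C9, C10, C11 → 8 sp carbons.

8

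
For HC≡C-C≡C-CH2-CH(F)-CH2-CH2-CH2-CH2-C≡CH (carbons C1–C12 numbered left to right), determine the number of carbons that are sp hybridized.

6

C1: sp ✓
C2: sp ✓
C3: sp ✓
C4: sp ✓
C5: sp3
C6: sp3
C7: sp3
C8: sp3
C9: sp3
C10: sp3
C11: sp ✓
C12: sp ✓
C1, C2, C3, C4, C11, C12 → 6 sp carbons.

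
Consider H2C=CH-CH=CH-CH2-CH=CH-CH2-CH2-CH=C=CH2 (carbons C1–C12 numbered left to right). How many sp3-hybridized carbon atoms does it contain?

3

C1: sp2
C2: sp2
C3: sp2
C4: sp2
C5: sp3 ✓
C6: sp2
C7: sp2
C8: sp3 ✓
C9: sp3 ✓
C10: sp2
C11: sp
C12: sp2
C5, C8, C9 → 3 sp3 carbons.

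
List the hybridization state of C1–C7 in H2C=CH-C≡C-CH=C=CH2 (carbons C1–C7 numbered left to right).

C1 carries 3 σ bonds, plus one π bond, giving a steric number of 3, so it is sp2.
C2 is sp2: 3 σ bonds, plus one π bond, 3 electron-density regions.
C3 is sp: 2 σ bonds, plus two π bonds, 2 electron-density regions.
C4: 2 σ bonds, plus two π bonds; 2 regions of electron density → sp.
C5 carries 3 σ bonds, plus one π bond, giving a steric number of 3, so it is sp2.
C6: 2 σ bonds, plus two π bonds — 2 electron domains, sp.
C7: 3 σ bonds, plus one π bond — 3 electron domains, sp2.

C1 sp2, C2 sp2, C3 sp, C4 sp, C5 sp2, C6 sp, C7 sp2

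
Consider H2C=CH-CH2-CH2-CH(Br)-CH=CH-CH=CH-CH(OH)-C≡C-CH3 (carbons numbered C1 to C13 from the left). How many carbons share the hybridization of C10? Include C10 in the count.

5

C10 is sp3 (only σ bonds).
C1: sp2
C2: sp2
C3: sp3 ✓
C4: sp3 ✓
C5: sp3 ✓
C6: sp2
C7: sp2
C8: sp2
C9: sp2
C10: sp3 ✓
C11: sp
C12: sp
C13: sp3 ✓
5 carbons are sp3.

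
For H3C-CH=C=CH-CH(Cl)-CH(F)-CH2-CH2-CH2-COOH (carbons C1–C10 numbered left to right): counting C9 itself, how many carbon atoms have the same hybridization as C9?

C9 is sp3 (only σ bonds).
C1: sp3 ✓
C2: sp2
C3: sp
C4: sp2
C5: sp3 ✓
C6: sp3 ✓
C7: sp3 ✓
C8: sp3 ✓
C9: sp3 ✓
C10: sp2
6 carbons are sp3.

6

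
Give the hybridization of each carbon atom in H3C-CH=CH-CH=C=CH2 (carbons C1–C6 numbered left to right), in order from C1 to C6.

C1: 4 σ bonds — 4 electron domains, sp3.
C2 carries 3 σ bonds, plus one π bond, giving a steric number of 3, so it is sp2.
C3 has 3 σ bonds, plus one π bond: steric number 3 → sp2.
C4: 3 σ bonds, plus one π bond; 3 regions of electron density → sp2.
C5 (2 σ bonds, plus two π bonds) has steric number 2: sp.
C6: 3 σ bonds, plus one π bond — 3 electron domains, sp2.

C1 sp3, C2 sp2, C3 sp2, C4 sp2, C5 sp, C6 sp2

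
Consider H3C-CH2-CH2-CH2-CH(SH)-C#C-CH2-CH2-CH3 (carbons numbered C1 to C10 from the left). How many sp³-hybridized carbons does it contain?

C1: sp3 ✓
C2: sp3 ✓
C3: sp3 ✓
C4: sp3 ✓
C5: sp3 ✓
C6: sp
C7: sp
C8: sp3 ✓
C9: sp3 ✓
C10: sp3 ✓
C1, C2, C3, C4, C5, C8, C9, C10 → 8 sp3 carbons.

8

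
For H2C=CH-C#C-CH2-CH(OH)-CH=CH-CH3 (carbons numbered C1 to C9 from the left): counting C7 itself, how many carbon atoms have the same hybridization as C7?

C7 is sp2 (one π bond).
C1: sp2 ✓
C2: sp2 ✓
C3: sp
C4: sp
C5: sp3
C6: sp3
C7: sp2 ✓
C8: sp2 ✓
C9: sp3
4 carbons are sp2.

4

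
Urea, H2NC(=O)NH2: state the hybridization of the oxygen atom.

The oxygen atom: 1 σ bond and 2 lone pairs, plus one π bond — 3 electron domains, sp2.

sp²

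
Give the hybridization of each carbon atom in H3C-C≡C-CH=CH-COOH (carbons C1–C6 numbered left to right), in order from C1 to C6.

C1 (4 σ bonds) has steric number 4: sp3.
C2 is sp: 2 σ bonds, plus two π bonds, 2 electron-density regions.
C3: 2 σ bonds, plus two π bonds — 2 electron domains, sp.
C4 has 3 σ bonds, plus one π bond: steric number 3 → sp2.
C5 (3 σ bonds, plus one π bond) has steric number 3: sp2.
C6 is sp2: 3 σ bonds, plus one π bond, 3 electron-density regions.

C1 sp3, C2 sp, C3 sp, C4 sp2, C5 sp2, C6 sp2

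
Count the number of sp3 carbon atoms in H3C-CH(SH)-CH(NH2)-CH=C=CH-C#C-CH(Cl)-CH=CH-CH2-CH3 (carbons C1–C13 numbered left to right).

6

C1: sp3 ✓
C2: sp3 ✓
C3: sp3 ✓
C4: sp2
C5: sp
C6: sp2
C7: sp
C8: sp
C9: sp3 ✓
C10: sp2
C11: sp2
C12: sp3 ✓
C13: sp3 ✓
C1, C2, C3, C9, C12, C13 → 6 sp3 carbons.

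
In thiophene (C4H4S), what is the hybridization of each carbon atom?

sp^2

Each carbon atom: 3 σ bonds, plus one π bond — 3 electron domains, sp2.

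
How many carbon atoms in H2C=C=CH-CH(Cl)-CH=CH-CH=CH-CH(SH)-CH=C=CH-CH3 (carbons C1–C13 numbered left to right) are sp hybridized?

C1: sp2
C2: sp ✓
C3: sp2
C4: sp3
C5: sp2
C6: sp2
C7: sp2
C8: sp2
C9: sp3
C10: sp2
C11: sp ✓
C12: sp2
C13: sp3
C2, C11 → 2 sp carbons.

2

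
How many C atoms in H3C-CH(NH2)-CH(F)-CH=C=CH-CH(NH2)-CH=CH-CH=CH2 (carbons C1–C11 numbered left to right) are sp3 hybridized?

4

C1: sp3 ✓
C2: sp3 ✓
C3: sp3 ✓
C4: sp2
C5: sp
C6: sp2
C7: sp3 ✓
C8: sp2
C9: sp2
C10: sp2
C11: sp2
C1, C2, C3, C7 → 4 sp3 carbons.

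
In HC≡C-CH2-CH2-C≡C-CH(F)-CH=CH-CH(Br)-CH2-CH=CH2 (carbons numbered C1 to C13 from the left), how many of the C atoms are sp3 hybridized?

C1: sp
C2: sp
C3: sp3 ✓
C4: sp3 ✓
C5: sp
C6: sp
C7: sp3 ✓
C8: sp2
C9: sp2
C10: sp3 ✓
C11: sp3 ✓
C12: sp2
C13: sp2
C3, C4, C7, C10, C11 → 5 sp3 carbons.

5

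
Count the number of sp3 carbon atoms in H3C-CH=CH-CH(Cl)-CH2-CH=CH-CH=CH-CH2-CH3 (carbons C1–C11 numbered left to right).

C1: sp3 ✓
C2: sp2
C3: sp2
C4: sp3 ✓
C5: sp3 ✓
C6: sp2
C7: sp2
C8: sp2
C9: sp2
C10: sp3 ✓
C11: sp3 ✓
C1, C4, C5, C10, C11 → 5 sp3 carbons.

5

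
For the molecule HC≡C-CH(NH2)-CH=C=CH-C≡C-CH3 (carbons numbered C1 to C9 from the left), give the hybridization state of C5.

C5: 2 σ bonds, plus two π bonds; 2 regions of electron density → sp.

sp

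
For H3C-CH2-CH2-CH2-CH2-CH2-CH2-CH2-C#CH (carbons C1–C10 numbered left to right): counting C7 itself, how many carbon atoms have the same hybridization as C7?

C7 is sp3 (only σ bonds).
C1: sp3 ✓
C2: sp3 ✓
C3: sp3 ✓
C4: sp3 ✓
C5: sp3 ✓
C6: sp3 ✓
C7: sp3 ✓
C8: sp3 ✓
C9: sp
C10: sp
8 carbons are sp3.

8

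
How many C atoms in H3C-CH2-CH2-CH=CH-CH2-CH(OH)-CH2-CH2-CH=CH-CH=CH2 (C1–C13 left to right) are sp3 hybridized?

7

C1: sp3 ✓
C2: sp3 ✓
C3: sp3 ✓
C4: sp2
C5: sp2
C6: sp3 ✓
C7: sp3 ✓
C8: sp3 ✓
C9: sp3 ✓
C10: sp2
C11: sp2
C12: sp2
C13: sp2
C1, C2, C3, C6, C7, C8, C9 → 7 sp3 carbons.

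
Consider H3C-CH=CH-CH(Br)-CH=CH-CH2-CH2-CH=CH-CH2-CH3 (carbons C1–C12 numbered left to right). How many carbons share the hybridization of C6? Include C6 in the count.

6

C6 is sp2 (one π bond).
C1: sp3
C2: sp2 ✓
C3: sp2 ✓
C4: sp3
C5: sp2 ✓
C6: sp2 ✓
C7: sp3
C8: sp3
C9: sp2 ✓
C10: sp2 ✓
C11: sp3
C12: sp3
6 carbons are sp2.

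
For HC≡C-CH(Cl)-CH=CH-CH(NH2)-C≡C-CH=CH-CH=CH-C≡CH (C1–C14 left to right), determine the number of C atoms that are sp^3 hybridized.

2

C1: sp
C2: sp
C3: sp3 ✓
C4: sp2
C5: sp2
C6: sp3 ✓
C7: sp
C8: sp
C9: sp2
C10: sp2
C11: sp2
C12: sp2
C13: sp
C14: sp
C3, C6 → 2 sp3 carbons.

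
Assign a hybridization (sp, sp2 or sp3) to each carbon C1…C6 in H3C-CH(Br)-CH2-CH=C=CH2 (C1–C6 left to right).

C1 has 4 σ bonds: steric number 4 → sp3.
C2 — 4 σ bonds. Steric number 4, so sp3.
C3 is sp3: 4 σ bonds, 4 electron-density regions.
C4: 3 σ bonds, plus one π bond; 3 regions of electron density → sp2.
C5 — 2 σ bonds, plus two π bonds. Steric number 2, so sp.
C6 has 3 σ bonds, plus one π bond: steric number 3 → sp2.

C1 sp3, C2 sp3, C3 sp3, C4 sp2, C5 sp, C6 sp2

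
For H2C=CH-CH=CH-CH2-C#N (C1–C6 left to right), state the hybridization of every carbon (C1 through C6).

C1 sp2, C2 sp2, C3 sp2, C4 sp2, C5 sp3, C6 sp

C1 is sp2: 3 σ bonds, plus one π bond, 3 electron-density regions.
C2 (3 σ bonds, plus one π bond) has steric number 3: sp2.
C3 — 3 σ bonds, plus one π bond. Steric number 3, so sp2.
C4: 3 σ bonds, plus one π bond; 3 regions of electron density → sp2.
C5 is sp3: 4 σ bonds, 4 electron-density regions.
C6 (2 σ bonds, plus two π bonds) has steric number 2: sp.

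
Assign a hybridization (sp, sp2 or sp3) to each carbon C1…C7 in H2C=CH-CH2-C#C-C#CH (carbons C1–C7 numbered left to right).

C1 sp2, C2 sp2, C3 sp3, C4 sp, C5 sp, C6 sp, C7 sp

C1 (3 σ bonds, plus one π bond) has steric number 3: sp2.
C2: 3 σ bonds, plus one π bond; 3 regions of electron density → sp2.
C3 has 4 σ bonds: steric number 4 → sp3.
C4 has 2 σ bonds, plus two π bonds: steric number 2 → sp.
C5 is sp: 2 σ bonds, plus two π bonds, 2 electron-density regions.
C6 — 2 σ bonds, plus two π bonds. Steric number 2, so sp.
C7 (2 σ bonds, plus two π bonds) has steric number 2: sp.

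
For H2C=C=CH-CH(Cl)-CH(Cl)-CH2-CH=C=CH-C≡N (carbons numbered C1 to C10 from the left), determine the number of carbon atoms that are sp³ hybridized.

C1: sp2
C2: sp
C3: sp2
C4: sp3 ✓
C5: sp3 ✓
C6: sp3 ✓
C7: sp2
C8: sp
C9: sp2
C10: sp
C4, C5, C6 → 3 sp3 carbons.

3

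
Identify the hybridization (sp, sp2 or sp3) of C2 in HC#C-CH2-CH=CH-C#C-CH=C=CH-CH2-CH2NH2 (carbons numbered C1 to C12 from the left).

C2 is sp: 2 σ bonds, plus two π bonds, 2 electron-density regions.

sp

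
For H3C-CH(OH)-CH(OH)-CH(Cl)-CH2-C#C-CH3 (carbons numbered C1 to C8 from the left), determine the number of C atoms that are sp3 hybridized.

6

C1: sp3 ✓
C2: sp3 ✓
C3: sp3 ✓
C4: sp3 ✓
C5: sp3 ✓
C6: sp
C7: sp
C8: sp3 ✓
C1, C2, C3, C4, C5, C8 → 6 sp3 carbons.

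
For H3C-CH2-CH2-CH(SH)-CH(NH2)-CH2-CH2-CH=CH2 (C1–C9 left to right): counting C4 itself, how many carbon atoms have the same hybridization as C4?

7

C4 is sp3 (only σ bonds).
C1: sp3 ✓
C2: sp3 ✓
C3: sp3 ✓
C4: sp3 ✓
C5: sp3 ✓
C6: sp3 ✓
C7: sp3 ✓
C8: sp2
C9: sp2
7 carbons are sp3.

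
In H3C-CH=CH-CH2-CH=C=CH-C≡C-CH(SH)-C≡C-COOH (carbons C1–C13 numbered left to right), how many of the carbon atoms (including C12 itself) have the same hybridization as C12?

C12 is sp (two π bonds).
C1: sp3
C2: sp2
C3: sp2
C4: sp3
C5: sp2
C6: sp ✓
C7: sp2
C8: sp ✓
C9: sp ✓
C10: sp3
C11: sp ✓
C12: sp ✓
C13: sp2
5 carbons are sp.

5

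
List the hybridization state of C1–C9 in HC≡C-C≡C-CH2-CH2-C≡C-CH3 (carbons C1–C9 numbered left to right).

C1 — 2 σ bonds, plus two π bonds. Steric number 2, so sp.
C2: 2 σ bonds, plus two π bonds; 2 regions of electron density → sp.
C3 (2 σ bonds, plus two π bonds) has steric number 2: sp.
C4 — 2 σ bonds, plus two π bonds. Steric number 2, so sp.
C5 carries 4 σ bonds, giving a steric number of 4, so it is sp3.
C6 carries 4 σ bonds, giving a steric number of 4, so it is sp3.
C7 (2 σ bonds, plus two π bonds) has steric number 2: sp.
C8 — 2 σ bonds, plus two π bonds. Steric number 2, so sp.
C9 carries 4 σ bonds, giving a steric number of 4, so it is sp3.

C1 sp, C2 sp, C3 sp, C4 sp, C5 sp3, C6 sp3, C7 sp, C8 sp, C9 sp3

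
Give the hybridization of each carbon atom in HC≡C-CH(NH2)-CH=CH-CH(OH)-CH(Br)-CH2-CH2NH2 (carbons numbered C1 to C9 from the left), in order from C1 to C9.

C1 has 2 σ bonds, plus two π bonds: steric number 2 → sp.
C2 carries 2 σ bonds, plus two π bonds, giving a steric number of 2, so it is sp.
C3 — 4 σ bonds. Steric number 4, so sp3.
C4 has 3 σ bonds, plus one π bond: steric number 3 → sp2.
C5: 3 σ bonds, plus one π bond; 3 regions of electron density → sp2.
C6 is sp3: 4 σ bonds, 4 electron-density regions.
C7 has 4 σ bonds: steric number 4 → sp3.
C8 has 4 σ bonds: steric number 4 → sp3.
C9 is sp3: 4 σ bonds, 4 electron-density regions.

C1 sp, C2 sp, C3 sp3, C4 sp2, C5 sp2, C6 sp3, C7 sp3, C8 sp3, C9 sp3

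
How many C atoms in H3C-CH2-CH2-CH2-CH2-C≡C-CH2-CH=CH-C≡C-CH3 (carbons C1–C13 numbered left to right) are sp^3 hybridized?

C1: sp3 ✓
C2: sp3 ✓
C3: sp3 ✓
C4: sp3 ✓
C5: sp3 ✓
C6: sp
C7: sp
C8: sp3 ✓
C9: sp2
C10: sp2
C11: sp
C12: sp
C13: sp3 ✓
C1, C2, C3, C4, C5, C8, C13 → 7 sp3 carbons.

7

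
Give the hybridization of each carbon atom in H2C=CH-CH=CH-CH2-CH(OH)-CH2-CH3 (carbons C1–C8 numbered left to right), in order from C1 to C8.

C1 sp2, C2 sp2, C3 sp2, C4 sp2, C5 sp3, C6 sp3, C7 sp3, C8 sp3

C1 (3 σ bonds, plus one π bond) has steric number 3: sp2.
C2: 3 σ bonds, plus one π bond — 3 electron domains, sp2.
C3: 3 σ bonds, plus one π bond; 3 regions of electron density → sp2.
C4 — 3 σ bonds, plus one π bond. Steric number 3, so sp2.
C5 (4 σ bonds) has steric number 4: sp3.
C6 is sp3: 4 σ bonds, 4 electron-density regions.
C7 carries 4 σ bonds, giving a steric number of 4, so it is sp3.
C8: 4 σ bonds; 4 regions of electron density → sp3.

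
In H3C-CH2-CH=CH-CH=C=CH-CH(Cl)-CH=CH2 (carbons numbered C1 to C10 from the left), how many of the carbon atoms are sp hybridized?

1

C1: sp3
C2: sp3
C3: sp2
C4: sp2
C5: sp2
C6: sp ✓
C7: sp2
C8: sp3
C9: sp2
C10: sp2
C6 → 1 sp carbon.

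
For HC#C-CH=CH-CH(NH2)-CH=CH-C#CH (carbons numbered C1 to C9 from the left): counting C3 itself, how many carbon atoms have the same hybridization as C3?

4

C3 is sp2 (one π bond).
C1: sp
C2: sp
C3: sp2 ✓
C4: sp2 ✓
C5: sp3
C6: sp2 ✓
C7: sp2 ✓
C8: sp
C9: sp
4 carbons are sp2.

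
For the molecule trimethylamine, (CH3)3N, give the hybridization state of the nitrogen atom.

The nitrogen atom (3 σ bonds and 1 lone pair) has steric number 4: sp3.

sp^3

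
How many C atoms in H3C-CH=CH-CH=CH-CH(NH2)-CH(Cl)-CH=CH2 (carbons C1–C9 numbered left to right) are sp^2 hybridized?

C1: sp3
C2: sp2 ✓
C3: sp2 ✓
C4: sp2 ✓
C5: sp2 ✓
C6: sp3
C7: sp3
C8: sp2 ✓
C9: sp2 ✓
C2, C3, C4, C5, C8, C9 → 6 sp2 carbons.

6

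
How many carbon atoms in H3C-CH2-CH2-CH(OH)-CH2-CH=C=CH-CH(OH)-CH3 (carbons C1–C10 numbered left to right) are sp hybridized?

C1: sp3
C2: sp3
C3: sp3
C4: sp3
C5: sp3
C6: sp2
C7: sp ✓
C8: sp2
C9: sp3
C10: sp3
C7 → 1 sp carbon.

1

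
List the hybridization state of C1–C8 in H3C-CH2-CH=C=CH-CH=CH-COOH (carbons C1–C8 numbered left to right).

C1 sp3, C2 sp3, C3 sp2, C4 sp, C5 sp2, C6 sp2, C7 sp2, C8 sp2

C1 — 4 σ bonds. Steric number 4, so sp3.
C2 (4 σ bonds) has steric number 4: sp3.
C3: 3 σ bonds, plus one π bond — 3 electron domains, sp2.
C4 — 2 σ bonds, plus two π bonds. Steric number 2, so sp.
C5: 3 σ bonds, plus one π bond; 3 regions of electron density → sp2.
C6 carries 3 σ bonds, plus one π bond, giving a steric number of 3, so it is sp2.
C7 carries 3 σ bonds, plus one π bond, giving a steric number of 3, so it is sp2.
C8: 3 σ bonds, plus one π bond — 3 electron domains, sp2.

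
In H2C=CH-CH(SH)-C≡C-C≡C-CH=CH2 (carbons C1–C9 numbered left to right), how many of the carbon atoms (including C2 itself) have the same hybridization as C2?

4

C2 is sp2 (one π bond).
C1: sp2 ✓
C2: sp2 ✓
C3: sp3
C4: sp
C5: sp
C6: sp
C7: sp
C8: sp2 ✓
C9: sp2 ✓
4 carbons are sp2.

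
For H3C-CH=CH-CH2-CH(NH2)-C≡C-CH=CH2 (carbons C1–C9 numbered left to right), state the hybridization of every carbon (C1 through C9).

C1 sp3, C2 sp2, C3 sp2, C4 sp3, C5 sp3, C6 sp, C7 sp, C8 sp2, C9 sp2

C1 is sp3: 4 σ bonds, 4 electron-density regions.
C2: 3 σ bonds, plus one π bond; 3 regions of electron density → sp2.
C3 is sp2: 3 σ bonds, plus one π bond, 3 electron-density regions.
C4: 4 σ bonds; 4 regions of electron density → sp3.
C5: 4 σ bonds — 4 electron domains, sp3.
C6 has 2 σ bonds, plus two π bonds: steric number 2 → sp.
C7 is sp: 2 σ bonds, plus two π bonds, 2 electron-density regions.
C8 (3 σ bonds, plus one π bond) has steric number 3: sp2.
C9 (3 σ bonds, plus one π bond) has steric number 3: sp2.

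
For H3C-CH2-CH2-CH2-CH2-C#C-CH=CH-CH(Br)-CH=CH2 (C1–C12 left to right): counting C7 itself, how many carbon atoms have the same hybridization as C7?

2

C7 is sp (two π bonds).
C1: sp3
C2: sp3
C3: sp3
C4: sp3
C5: sp3
C6: sp ✓
C7: sp ✓
C8: sp2
C9: sp2
C10: sp3
C11: sp2
C12: sp2
2 carbons are sp.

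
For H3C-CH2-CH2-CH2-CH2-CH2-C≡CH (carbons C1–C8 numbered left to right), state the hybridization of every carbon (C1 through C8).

C1 (4 σ bonds) has steric number 4: sp3.
C2 carries 4 σ bonds, giving a steric number of 4, so it is sp3.
C3 is sp3: 4 σ bonds, 4 electron-density regions.
C4 carries 4 σ bonds, giving a steric number of 4, so it is sp3.
C5 carries 4 σ bonds, giving a steric number of 4, so it is sp3.
C6 carries 4 σ bonds, giving a steric number of 4, so it is sp3.
C7 is sp: 2 σ bonds, plus two π bonds, 2 electron-density regions.
C8 (2 σ bonds, plus two π bonds) has steric number 2: sp.

C1 sp3, C2 sp3, C3 sp3, C4 sp3, C5 sp3, C6 sp3, C7 sp, C8 sp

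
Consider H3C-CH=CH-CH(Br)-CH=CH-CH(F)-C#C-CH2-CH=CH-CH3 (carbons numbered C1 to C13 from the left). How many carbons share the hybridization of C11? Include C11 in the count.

C11 is sp2 (one π bond).
C1: sp3
C2: sp2 ✓
C3: sp2 ✓
C4: sp3
C5: sp2 ✓
C6: sp2 ✓
C7: sp3
C8: sp
C9: sp
C10: sp3
C11: sp2 ✓
C12: sp2 ✓
C13: sp3
6 carbons are sp2.

6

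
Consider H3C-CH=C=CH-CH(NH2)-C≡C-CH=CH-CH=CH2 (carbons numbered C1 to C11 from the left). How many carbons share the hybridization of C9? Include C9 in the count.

C9 is sp2 (one π bond).
C1: sp3
C2: sp2 ✓
C3: sp
C4: sp2 ✓
C5: sp3
C6: sp
C7: sp
C8: sp2 ✓
C9: sp2 ✓
C10: sp2 ✓
C11: sp2 ✓
6 carbons are sp2.

6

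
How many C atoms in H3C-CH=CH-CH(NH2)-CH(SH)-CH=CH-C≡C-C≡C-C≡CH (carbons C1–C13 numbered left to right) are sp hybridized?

6

C1: sp3
C2: sp2
C3: sp2
C4: sp3
C5: sp3
C6: sp2
C7: sp2
C8: sp ✓
C9: sp ✓
C10: sp ✓
C11: sp ✓
C12: sp ✓
C13: sp ✓
C8, C9, C10, C11, C12, C13 → 6 sp carbons.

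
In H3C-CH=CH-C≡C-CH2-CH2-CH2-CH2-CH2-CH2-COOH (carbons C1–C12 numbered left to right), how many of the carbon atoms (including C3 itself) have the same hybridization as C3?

C3 is sp2 (one π bond).
C1: sp3
C2: sp2 ✓
C3: sp2 ✓
C4: sp
C5: sp
C6: sp3
C7: sp3
C8: sp3
C9: sp3
C10: sp3
C11: sp3
C12: sp2 ✓
3 carbons are sp2.

3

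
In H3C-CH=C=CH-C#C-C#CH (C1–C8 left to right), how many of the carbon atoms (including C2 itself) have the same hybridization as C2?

C2 is sp2 (one π bond).
C1: sp3
C2: sp2 ✓
C3: sp
C4: sp2 ✓
C5: sp
C6: sp
C7: sp
C8: sp
2 carbons are sp2.

2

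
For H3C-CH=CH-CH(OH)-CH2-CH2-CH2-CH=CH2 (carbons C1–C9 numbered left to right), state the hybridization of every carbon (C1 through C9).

C1 sp3, C2 sp2, C3 sp2, C4 sp3, C5 sp3, C6 sp3, C7 sp3, C8 sp2, C9 sp2

C1 — 4 σ bonds. Steric number 4, so sp3.
C2 has 3 σ bonds, plus one π bond: steric number 3 → sp2.
C3 carries 3 σ bonds, plus one π bond, giving a steric number of 3, so it is sp2.
C4 carries 4 σ bonds, giving a steric number of 4, so it is sp3.
C5 — 4 σ bonds. Steric number 4, so sp3.
C6: 4 σ bonds; 4 regions of electron density → sp3.
C7 is sp3: 4 σ bonds, 4 electron-density regions.
C8: 3 σ bonds, plus one π bond; 3 regions of electron density → sp2.
C9 carries 3 σ bonds, plus one π bond, giving a steric number of 3, so it is sp2.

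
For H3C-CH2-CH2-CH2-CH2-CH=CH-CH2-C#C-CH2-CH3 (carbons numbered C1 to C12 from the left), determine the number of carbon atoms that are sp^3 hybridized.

C1: sp3 ✓
C2: sp3 ✓
C3: sp3 ✓
C4: sp3 ✓
C5: sp3 ✓
C6: sp2
C7: sp2
C8: sp3 ✓
C9: sp
C10: sp
C11: sp3 ✓
C12: sp3 ✓
C1, C2, C3, C4, C5, C8, C11, C12 → 8 sp3 carbons.

8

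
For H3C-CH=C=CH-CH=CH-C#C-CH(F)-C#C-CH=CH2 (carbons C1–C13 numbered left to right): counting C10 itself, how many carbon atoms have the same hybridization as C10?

5

C10 is sp (two π bonds).
C1: sp3
C2: sp2
C3: sp ✓
C4: sp2
C5: sp2
C6: sp2
C7: sp ✓
C8: sp ✓
C9: sp3
C10: sp ✓
C11: sp ✓
C12: sp2
C13: sp2
5 carbons are sp.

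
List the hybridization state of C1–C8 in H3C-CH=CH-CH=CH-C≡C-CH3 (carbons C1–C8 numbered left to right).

C1 (4 σ bonds) has steric number 4: sp3.
C2: 3 σ bonds, plus one π bond — 3 electron domains, sp2.
C3: 3 σ bonds, plus one π bond — 3 electron domains, sp2.
C4 carries 3 σ bonds, plus one π bond, giving a steric number of 3, so it is sp2.
C5 carries 3 σ bonds, plus one π bond, giving a steric number of 3, so it is sp2.
C6 — 2 σ bonds, plus two π bonds. Steric number 2, so sp.
C7 — 2 σ bonds, plus two π bonds. Steric number 2, so sp.
C8: 4 σ bonds — 4 electron domains, sp3.

C1 sp3, C2 sp2, C3 sp2, C4 sp2, C5 sp2, C6 sp, C7 sp, C8 sp3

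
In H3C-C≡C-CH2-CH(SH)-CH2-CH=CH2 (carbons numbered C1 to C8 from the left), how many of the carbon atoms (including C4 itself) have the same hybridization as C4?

C4 is sp3 (only σ bonds).
C1: sp3 ✓
C2: sp
C3: sp
C4: sp3 ✓
C5: sp3 ✓
C6: sp3 ✓
C7: sp2
C8: sp2
4 carbons are sp3.

4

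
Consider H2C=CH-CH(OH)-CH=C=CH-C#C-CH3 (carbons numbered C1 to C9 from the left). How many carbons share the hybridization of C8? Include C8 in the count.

3

C8 is sp (two π bonds).
C1: sp2
C2: sp2
C3: sp3
C4: sp2
C5: sp ✓
C6: sp2
C7: sp ✓
C8: sp ✓
C9: sp3
3 carbons are sp.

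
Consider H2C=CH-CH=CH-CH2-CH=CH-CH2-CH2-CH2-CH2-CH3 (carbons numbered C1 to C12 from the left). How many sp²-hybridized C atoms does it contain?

6

C1: sp2 ✓
C2: sp2 ✓
C3: sp2 ✓
C4: sp2 ✓
C5: sp3
C6: sp2 ✓
C7: sp2 ✓
C8: sp3
C9: sp3
C10: sp3
C11: sp3
C12: sp3
C1, C2, C3, C4, C6, C7 → 6 sp2 carbons.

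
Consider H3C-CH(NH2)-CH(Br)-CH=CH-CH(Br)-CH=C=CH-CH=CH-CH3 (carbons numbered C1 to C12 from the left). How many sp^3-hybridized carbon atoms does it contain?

C1: sp3 ✓
C2: sp3 ✓
C3: sp3 ✓
C4: sp2
C5: sp2
C6: sp3 ✓
C7: sp2
C8: sp
C9: sp2
C10: sp2
C11: sp2
C12: sp3 ✓
C1, C2, C3, C6, C12 → 5 sp3 carbons.

5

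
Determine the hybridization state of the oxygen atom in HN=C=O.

The oxygen atom: 1 σ bond and 2 lone pairs, plus one π bond; 3 regions of electron density → sp2.

sp²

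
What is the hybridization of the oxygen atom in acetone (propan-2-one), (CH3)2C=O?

sp^2

One σ bond + two lone pairs = steric number 3 → sp2.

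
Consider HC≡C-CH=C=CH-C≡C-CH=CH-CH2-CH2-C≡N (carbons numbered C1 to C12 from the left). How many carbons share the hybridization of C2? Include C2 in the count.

6

C2 is sp (two π bonds).
C1: sp ✓
C2: sp ✓
C3: sp2
C4: sp ✓
C5: sp2
C6: sp ✓
C7: sp ✓
C8: sp2
C9: sp2
C10: sp3
C11: sp3
C12: sp ✓
6 carbons are sp.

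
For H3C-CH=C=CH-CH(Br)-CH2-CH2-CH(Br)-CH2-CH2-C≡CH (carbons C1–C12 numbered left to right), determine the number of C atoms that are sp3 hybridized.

7

C1: sp3 ✓
C2: sp2
C3: sp
C4: sp2
C5: sp3 ✓
C6: sp3 ✓
C7: sp3 ✓
C8: sp3 ✓
C9: sp3 ✓
C10: sp3 ✓
C11: sp
C12: sp
C1, C5, C6, C7, C8, C9, C10 → 7 sp3 carbons.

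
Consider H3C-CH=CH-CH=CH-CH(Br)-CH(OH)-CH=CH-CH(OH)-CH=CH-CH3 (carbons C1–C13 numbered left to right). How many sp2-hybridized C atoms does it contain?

C1: sp3
C2: sp2 ✓
C3: sp2 ✓
C4: sp2 ✓
C5: sp2 ✓
C6: sp3
C7: sp3
C8: sp2 ✓
C9: sp2 ✓
C10: sp3
C11: sp2 ✓
C12: sp2 ✓
C13: sp3
C2, C3, C4, C5, C8, C9, C11, C12 → 8 sp2 carbons.

8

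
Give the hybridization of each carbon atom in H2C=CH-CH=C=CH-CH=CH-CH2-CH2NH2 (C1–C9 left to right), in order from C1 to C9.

C1 sp2, C2 sp2, C3 sp2, C4 sp, C5 sp2, C6 sp2, C7 sp2, C8 sp3, C9 sp3

C1 is sp2: 3 σ bonds, plus one π bond, 3 electron-density regions.
C2: 3 σ bonds, plus one π bond — 3 electron domains, sp2.
C3 carries 3 σ bonds, plus one π bond, giving a steric number of 3, so it is sp2.
C4 (2 σ bonds, plus two π bonds) has steric number 2: sp.
C5 has 3 σ bonds, plus one π bond: steric number 3 → sp2.
C6 carries 3 σ bonds, plus one π bond, giving a steric number of 3, so it is sp2.
C7: 3 σ bonds, plus one π bond — 3 electron domains, sp2.
C8 (4 σ bonds) has steric number 4: sp3.
C9: 4 σ bonds — 4 electron domains, sp3.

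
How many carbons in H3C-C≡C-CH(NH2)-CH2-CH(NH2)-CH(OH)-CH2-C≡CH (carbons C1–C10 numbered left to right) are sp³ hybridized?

6

C1: sp3 ✓
C2: sp
C3: sp
C4: sp3 ✓
C5: sp3 ✓
C6: sp3 ✓
C7: sp3 ✓
C8: sp3 ✓
C9: sp
C10: sp
C1, C4, C5, C6, C7, C8 → 6 sp3 carbons.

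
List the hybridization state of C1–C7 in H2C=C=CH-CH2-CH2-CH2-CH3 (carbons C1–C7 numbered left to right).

C1 sp2, C2 sp, C3 sp2, C4 sp3, C5 sp3, C6 sp3, C7 sp3

C1 (3 σ bonds, plus one π bond) has steric number 3: sp2.
C2 is sp: 2 σ bonds, plus two π bonds, 2 electron-density regions.
C3 carries 3 σ bonds, plus one π bond, giving a steric number of 3, so it is sp2.
C4 has 4 σ bonds: steric number 4 → sp3.
C5 carries 4 σ bonds, giving a steric number of 4, so it is sp3.
C6 is sp3: 4 σ bonds, 4 electron-density regions.
C7: 4 σ bonds; 4 regions of electron density → sp3.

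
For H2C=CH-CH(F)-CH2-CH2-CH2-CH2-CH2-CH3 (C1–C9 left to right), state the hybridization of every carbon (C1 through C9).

C1 carries 3 σ bonds, plus one π bond, giving a steric number of 3, so it is sp2.
C2 has 3 σ bonds, plus one π bond: steric number 3 → sp2.
C3: 4 σ bonds; 4 regions of electron density → sp3.
C4 is sp3: 4 σ bonds, 4 electron-density regions.
C5: 4 σ bonds — 4 electron domains, sp3.
C6 has 4 σ bonds: steric number 4 → sp3.
C7 — 4 σ bonds. Steric number 4, so sp3.
C8 carries 4 σ bonds, giving a steric number of 4, so it is sp3.
C9 is sp3: 4 σ bonds, 4 electron-density regions.

C1 sp2, C2 sp2, C3 sp3, C4 sp3, C5 sp3, C6 sp3, C7 sp3, C8 sp3, C9 sp3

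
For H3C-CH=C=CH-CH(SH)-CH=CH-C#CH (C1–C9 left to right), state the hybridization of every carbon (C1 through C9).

C1 has 4 σ bonds: steric number 4 → sp3.
C2 — 3 σ bonds, plus one π bond. Steric number 3, so sp2.
C3 carries 2 σ bonds, plus two π bonds, giving a steric number of 2, so it is sp.
C4 is sp2: 3 σ bonds, plus one π bond, 3 electron-density regions.
C5 carries 4 σ bonds, giving a steric number of 4, so it is sp3.
C6 has 3 σ bonds, plus one π bond: steric number 3 → sp2.
C7 carries 3 σ bonds, plus one π bond, giving a steric number of 3, so it is sp2.
C8 has 2 σ bonds, plus two π bonds: steric number 2 → sp.
C9 — 2 σ bonds, plus two π bonds. Steric number 2, so sp.

C1 sp3, C2 sp2, C3 sp, C4 sp2, C5 sp3, C6 sp2, C7 sp2, C8 sp, C9 sp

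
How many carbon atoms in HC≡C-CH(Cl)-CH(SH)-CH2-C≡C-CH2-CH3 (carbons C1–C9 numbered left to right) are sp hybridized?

C1: sp ✓
C2: sp ✓
C3: sp3
C4: sp3
C5: sp3
C6: sp ✓
C7: sp ✓
C8: sp3
C9: sp3
C1, C2, C6, C7 → 4 sp carbons.

4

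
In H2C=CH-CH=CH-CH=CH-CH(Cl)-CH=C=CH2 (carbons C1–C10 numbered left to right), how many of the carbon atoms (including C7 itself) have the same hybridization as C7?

C7 is sp3 (only σ bonds).
C1: sp2
C2: sp2
C3: sp2
C4: sp2
C5: sp2
C6: sp2
C7: sp3 ✓
C8: sp2
C9: sp
C10: sp2
1 carbon is sp3.

1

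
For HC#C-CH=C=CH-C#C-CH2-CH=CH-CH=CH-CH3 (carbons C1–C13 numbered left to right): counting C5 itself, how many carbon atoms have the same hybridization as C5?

6

C5 is sp2 (one π bond).
C1: sp
C2: sp
C3: sp2 ✓
C4: sp
C5: sp2 ✓
C6: sp
C7: sp
C8: sp3
C9: sp2 ✓
C10: sp2 ✓
C11: sp2 ✓
C12: sp2 ✓
C13: sp3
6 carbons are sp2.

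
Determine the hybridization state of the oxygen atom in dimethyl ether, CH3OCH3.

Two σ bonds + two lone pairs = steric number 4 → sp3.

sp³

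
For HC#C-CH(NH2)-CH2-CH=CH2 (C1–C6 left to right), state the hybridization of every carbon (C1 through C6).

C1: 2 σ bonds, plus two π bonds; 2 regions of electron density → sp.
C2 is sp: 2 σ bonds, plus two π bonds, 2 electron-density regions.
C3: 4 σ bonds — 4 electron domains, sp3.
C4 — 4 σ bonds. Steric number 4, so sp3.
C5 is sp2: 3 σ bonds, plus one π bond, 3 electron-density regions.
C6 carries 3 σ bonds, plus one π bond, giving a steric number of 3, so it is sp2.

C1 sp, C2 sp, C3 sp3, C4 sp3, C5 sp2, C6 sp2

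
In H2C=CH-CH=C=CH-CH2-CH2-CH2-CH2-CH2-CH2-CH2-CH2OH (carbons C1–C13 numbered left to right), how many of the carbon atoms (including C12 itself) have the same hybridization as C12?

C12 is sp3 (only σ bonds).
C1: sp2
C2: sp2
C3: sp2
C4: sp
C5: sp2
C6: sp3 ✓
C7: sp3 ✓
C8: sp3 ✓
C9: sp3 ✓
C10: sp3 ✓
C11: sp3 ✓
C12: sp3 ✓
C13: sp3 ✓
8 carbons are sp3.

8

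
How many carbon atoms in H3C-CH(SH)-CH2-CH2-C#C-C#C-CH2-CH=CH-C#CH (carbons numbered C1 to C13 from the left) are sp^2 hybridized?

C1: sp3
C2: sp3
C3: sp3
C4: sp3
C5: sp
C6: sp
C7: sp
C8: sp
C9: sp3
C10: sp2 ✓
C11: sp2 ✓
C12: sp
C13: sp
C10, C11 → 2 sp2 carbons.

2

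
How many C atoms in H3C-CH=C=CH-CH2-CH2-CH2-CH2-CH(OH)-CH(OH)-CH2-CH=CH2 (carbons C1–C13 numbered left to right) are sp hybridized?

1

C1: sp3
C2: sp2
C3: sp ✓
C4: sp2
C5: sp3
C6: sp3
C7: sp3
C8: sp3
C9: sp3
C10: sp3
C11: sp3
C12: sp2
C13: sp2
C3 → 1 sp carbon.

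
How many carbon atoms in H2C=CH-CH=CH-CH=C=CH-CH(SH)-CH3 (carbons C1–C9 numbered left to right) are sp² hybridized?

C1: sp2 ✓
C2: sp2 ✓
C3: sp2 ✓
C4: sp2 ✓
C5: sp2 ✓
C6: sp
C7: sp2 ✓
C8: sp3
C9: sp3
C1, C2, C3, C4, C5, C7 → 6 sp2 carbons.

6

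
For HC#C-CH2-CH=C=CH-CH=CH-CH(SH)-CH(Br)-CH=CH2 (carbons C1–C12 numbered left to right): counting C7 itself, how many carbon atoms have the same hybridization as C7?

C7 is sp2 (one π bond).
C1: sp
C2: sp
C3: sp3
C4: sp2 ✓
C5: sp
C6: sp2 ✓
C7: sp2 ✓
C8: sp2 ✓
C9: sp3
C10: sp3
C11: sp2 ✓
C12: sp2 ✓
6 carbons are sp2.

6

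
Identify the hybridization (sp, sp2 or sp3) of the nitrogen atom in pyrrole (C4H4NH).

N has three σ bonds; its lone pair occupies the p orbital and is part of the aromatic π system, so N is sp2 (not the sp3 a naive steric count of 4 would give).

sp^2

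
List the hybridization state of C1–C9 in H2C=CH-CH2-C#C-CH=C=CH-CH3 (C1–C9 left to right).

C1 carries 3 σ bonds, plus one π bond, giving a steric number of 3, so it is sp2.
C2: 3 σ bonds, plus one π bond — 3 electron domains, sp2.
C3 (4 σ bonds) has steric number 4: sp3.
C4 carries 2 σ bonds, plus two π bonds, giving a steric number of 2, so it is sp.
C5 — 2 σ bonds, plus two π bonds. Steric number 2, so sp.
C6: 3 σ bonds, plus one π bond; 3 regions of electron density → sp2.
C7 has 2 σ bonds, plus two π bonds: steric number 2 → sp.
C8: 3 σ bonds, plus one π bond — 3 electron domains, sp2.
C9 has 4 σ bonds: steric number 4 → sp3.

C1 sp2, C2 sp2, C3 sp3, C4 sp, C5 sp, C6 sp2, C7 sp, C8 sp2, C9 sp3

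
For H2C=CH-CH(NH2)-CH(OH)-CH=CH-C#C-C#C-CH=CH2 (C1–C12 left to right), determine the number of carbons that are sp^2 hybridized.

C1: sp2 ✓
C2: sp2 ✓
C3: sp3
C4: sp3
C5: sp2 ✓
C6: sp2 ✓
C7: sp
C8: sp
C9: sp
C10: sp
C11: sp2 ✓
C12: sp2 ✓
C1, C2, C5, C6, C11, C12 → 6 sp2 carbons.

6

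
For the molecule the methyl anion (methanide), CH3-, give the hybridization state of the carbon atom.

sp³

Three σ bonds + one lone pair = steric number 4 → sp3, pyramidal.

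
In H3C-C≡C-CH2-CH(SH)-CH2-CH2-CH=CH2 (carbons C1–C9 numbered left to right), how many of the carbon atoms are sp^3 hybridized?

5

C1: sp3 ✓
C2: sp
C3: sp
C4: sp3 ✓
C5: sp3 ✓
C6: sp3 ✓
C7: sp3 ✓
C8: sp2
C9: sp2
C1, C4, C5, C6, C7 → 5 sp3 carbons.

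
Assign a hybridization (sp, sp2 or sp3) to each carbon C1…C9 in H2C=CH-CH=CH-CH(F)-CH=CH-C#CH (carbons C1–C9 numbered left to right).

C1: 3 σ bonds, plus one π bond; 3 regions of electron density → sp2.
C2: 3 σ bonds, plus one π bond; 3 regions of electron density → sp2.
C3 is sp2: 3 σ bonds, plus one π bond, 3 electron-density regions.
C4 — 3 σ bonds, plus one π bond. Steric number 3, so sp2.
C5 carries 4 σ bonds, giving a steric number of 4, so it is sp3.
C6 — 3 σ bonds, plus one π bond. Steric number 3, so sp2.
C7 carries 3 σ bonds, plus one π bond, giving a steric number of 3, so it is sp2.
C8 (2 σ bonds, plus two π bonds) has steric number 2: sp.
C9: 2 σ bonds, plus two π bonds — 2 electron domains, sp.

C1 sp2, C2 sp2, C3 sp2, C4 sp2, C5 sp3, C6 sp2, C7 sp2, C8 sp, C9 sp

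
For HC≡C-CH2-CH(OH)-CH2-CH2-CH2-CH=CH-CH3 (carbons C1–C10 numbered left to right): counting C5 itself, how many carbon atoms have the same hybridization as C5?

C5 is sp3 (only σ bonds).
C1: sp
C2: sp
C3: sp3 ✓
C4: sp3 ✓
C5: sp3 ✓
C6: sp3 ✓
C7: sp3 ✓
C8: sp2
C9: sp2
C10: sp3 ✓
6 carbons are sp3.

6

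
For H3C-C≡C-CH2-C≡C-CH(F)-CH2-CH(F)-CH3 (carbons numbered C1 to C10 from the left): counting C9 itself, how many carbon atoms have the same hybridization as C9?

C9 is sp3 (only σ bonds).
C1: sp3 ✓
C2: sp
C3: sp
C4: sp3 ✓
C5: sp
C6: sp
C7: sp3 ✓
C8: sp3 ✓
C9: sp3 ✓
C10: sp3 ✓
6 carbons are sp3.

6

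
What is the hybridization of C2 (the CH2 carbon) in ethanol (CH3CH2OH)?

C2 (the CH2 carbon): 4 σ bonds; 4 regions of electron density → sp3.

sp³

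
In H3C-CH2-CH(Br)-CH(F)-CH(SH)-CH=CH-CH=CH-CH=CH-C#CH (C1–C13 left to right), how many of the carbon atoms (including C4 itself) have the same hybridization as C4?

5

C4 is sp3 (only σ bonds).
C1: sp3 ✓
C2: sp3 ✓
C3: sp3 ✓
C4: sp3 ✓
C5: sp3 ✓
C6: sp2
C7: sp2
C8: sp2
C9: sp2
C10: sp2
C11: sp2
C12: sp
C13: sp
5 carbons are sp3.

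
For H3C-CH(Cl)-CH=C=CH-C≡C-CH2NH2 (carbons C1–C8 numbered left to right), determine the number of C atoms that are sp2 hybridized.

C1: sp3
C2: sp3
C3: sp2 ✓
C4: sp
C5: sp2 ✓
C6: sp
C7: sp
C8: sp3
C3, C5 → 2 sp2 carbons.

2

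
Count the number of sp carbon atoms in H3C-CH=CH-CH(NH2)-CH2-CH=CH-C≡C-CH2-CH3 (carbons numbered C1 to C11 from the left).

C1: sp3
C2: sp2
C3: sp2
C4: sp3
C5: sp3
C6: sp2
C7: sp2
C8: sp ✓
C9: sp ✓
C10: sp3
C11: sp3
C8, C9 → 2 sp carbons.

2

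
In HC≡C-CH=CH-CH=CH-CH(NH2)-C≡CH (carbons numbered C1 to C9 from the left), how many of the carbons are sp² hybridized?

4

C1: sp
C2: sp
C3: sp2 ✓
C4: sp2 ✓
C5: sp2 ✓
C6: sp2 ✓
C7: sp3
C8: sp
C9: sp
C3, C4, C5, C6 → 4 sp2 carbons.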